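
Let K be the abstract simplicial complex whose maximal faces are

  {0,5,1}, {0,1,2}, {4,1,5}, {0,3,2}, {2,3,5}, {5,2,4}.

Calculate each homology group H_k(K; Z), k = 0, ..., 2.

H_0 = Z,  H_1 = Z,  H_2 = 0.

K has 6 vertices, 12 edges, 6 triangles.
rank ∂_0 = 0, rank ∂_1 = 5 ⇒ b_0 = 6 − 0 − 5 = 1; all invariant factors of ∂_1 are 1 so no torsion. So H_0 ≅ Z.
rank ∂_1 = 5, rank ∂_2 = 6 ⇒ b_1 = 12 − 5 − 6 = 1; all invariant factors of ∂_2 are 1 so no torsion. So H_1 ≅ Z.
rank ∂_2 = 6, rank ∂_3 = 0 ⇒ b_2 = 6 − 6 − 0 = 0. So H_2 ≅ 0.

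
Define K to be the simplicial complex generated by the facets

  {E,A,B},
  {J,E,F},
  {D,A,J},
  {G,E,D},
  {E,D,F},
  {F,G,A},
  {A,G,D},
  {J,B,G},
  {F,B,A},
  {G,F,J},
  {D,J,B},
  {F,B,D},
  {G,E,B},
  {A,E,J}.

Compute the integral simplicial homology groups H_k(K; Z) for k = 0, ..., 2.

K has 7 vertices, 21 edges, 14 triangles.
rank ∂_0 = 0, rank ∂_1 = 6 ⇒ b_0 = 7 − 0 − 6 = 1; all invariant factors of ∂_1 are 1 so no torsion. So H_0 ≅ Z.
rank ∂_1 = 6, rank ∂_2 = 13 ⇒ b_1 = 21 − 6 − 13 = 2; all invariant factors of ∂_2 are 1 so no torsion. So H_1 ≅ Z^2.
rank ∂_2 = 13, rank ∂_3 = 0 ⇒ b_2 = 14 − 13 − 0 = 1. So H_2 ≅ Z.

H_0 ≅ Z,  H_1 ≅ Z^2,  H_2 ≅ Z.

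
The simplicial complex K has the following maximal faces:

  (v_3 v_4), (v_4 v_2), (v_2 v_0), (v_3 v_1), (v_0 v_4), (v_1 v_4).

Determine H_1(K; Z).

H_1 ≅ Z^2.

We work with the vertex ordering v_0 < v_1 < v_2 < v_3 < v_4. The simplices of K, each written with vertices in increasing order, are:

  0-simplices (5): [v_0], [v_1], [v_2], [v_3], [v_4]
  1-simplices (6): [v_0,v_2], [v_0,v_4], [v_1,v_3], [v_1,v_4], [v_2,v_4], [v_3,v_4]

giving chain groups C_0 ≅ Z^5, C_1 ≅ Z^6.

The boundary map ∂_1: C_1 → C_0 sends each edge [p,q] (with p < q) to q − p. For instance
  ∂[v_1,v_3] = [v_3] − [v_1].
The 5×6 boundary matrix has rank 4 and Smith normal form diag(1,1,1,1).

Reading off H_k = ker ∂_k / im ∂_{k+1}:

  H_1: rank ker ∂_1 − rank ∂_2 = (6 − 4) − 0 = 2, and there is no ∂_2, so H_1 ≅ Z^2.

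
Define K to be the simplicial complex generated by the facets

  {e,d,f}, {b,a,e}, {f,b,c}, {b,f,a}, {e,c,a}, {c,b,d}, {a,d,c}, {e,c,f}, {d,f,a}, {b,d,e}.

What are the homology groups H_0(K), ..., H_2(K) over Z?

H_0 = Z,  H_1 = Z_2,  H_2 = 0.

Fix the vertex order a < b < c < d < e < f and write every simplex with vertices in increasing order. Then dim K = 2 and the simplices of K are:

  0-simplices (6): a, b, c, d, e, f
  1-simplices (15): ab, ac, ad, ae, af, bc, bd, be, bf, cd, ce, cf, de, df, ef
  2-simplices (10): abe, abf, acd, ace, adf, bcd, bcf, bde, cef, def

so the chain groups are C_0 ≅ Z^6, C_1 ≅ Z^15, C_2 ≅ Z^10.

The boundary map ∂_1: C_1 → C_0 maps an edge to its endpoints' difference, ∂[p,q] = q − p. For instance
  ∂cd = d − c.
The 6×15 boundary matrix has rank 5 and Smith normal form diag(1,1,1,1,1).

Boundary ∂_2: C_2 → C_1 maps a triangle to the signed sum of its edges. For instance
  ∂bde = de − be + bd,
  ∂acd = cd − ad + ac.
As a 15×10 matrix over Z this has rank 10, with invariant factors (1,1,1,1,1,1,1,1,1,2).

Computing H_k = (kernel of ∂_k) / (image of ∂_{k+1}):

  H_0: rank C_0 − rank ∂_1 = 6 − 5 = 1, and the invariant factors of ∂_1 are all 1, so H_0 = Z.
  H_1: rank ker ∂_1 − rank ∂_2 = (15 − 5) − 10 = 0, and ∂_2 has invariant factor 2 > 1, so H_1 = Z_2.
  H_2: rank ker ∂_2 − rank ∂_3 = (10 − 10) − 0 = 0, and there is no ∂_3, so H_2 = 0.

As a check, the Euler characteristic is 6 − 15 + 10 = 1, which agrees with 1 − 0 + 0 = 1.
(K is a triangulation of the real projective plane RP^2.)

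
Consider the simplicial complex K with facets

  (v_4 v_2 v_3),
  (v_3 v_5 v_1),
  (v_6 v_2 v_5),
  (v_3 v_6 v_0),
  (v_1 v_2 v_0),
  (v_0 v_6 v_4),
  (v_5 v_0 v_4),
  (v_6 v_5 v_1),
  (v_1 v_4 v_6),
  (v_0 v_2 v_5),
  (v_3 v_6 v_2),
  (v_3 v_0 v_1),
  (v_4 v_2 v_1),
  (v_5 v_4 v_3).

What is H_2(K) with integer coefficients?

H_2 ≅ Z.

Fix the vertex order v_0 < v_1 < v_2 < v_3 < v_4 < v_5 < v_6 and write every simplex with vertices in increasing order. Then dim K = 2 and the simplices of K are:

  0-simplices (7): [v_0], [v_1], [v_2], [v_3], [v_4], [v_5], [v_6]
  1-simplices (21): (21 of them)
  2-simplices (14): (14 of them)

giving chain groups C_0 ≅ Z^7, C_1 ≅ Z^21, C_2 ≅ Z^14.

The boundary map ∂_1: C_1 → C_0 is given by ∂[p,q] = [q] − [p]. For instance
  ∂[v_3,v_6] = [v_6] − [v_3].
As a 7×21 matrix over Z this has rank 6, with invariant factors (1,1,1,1,1,1).

Boundary ∂_2: C_2 → C_1 acts by ∂[p,q,r] = [q,r] − [p,r] + [p,q]. For instance
  ∂[v_0,v_4,v_5] = [v_4,v_5] − [v_0,v_5] + [v_0,v_4],
  ∂[v_0,v_1,v_3] = [v_1,v_3] − [v_0,v_3] + [v_0,v_1].
This gives a 21×14 integer matrix of rank 13; reducing to Smith normal form yields diagonal entries (1,1,1,1,1,1,1,1,1,1,1,1,1).

Now H_k = ker ∂_k / im ∂_{k+1}, so:

  H_2: rank ker ∂_2 − rank ∂_3 = (14 − 13) − 0 = 1, and there is no ∂_3, so H_2 ≅ Z.

(K is a triangulation of the torus T^2.)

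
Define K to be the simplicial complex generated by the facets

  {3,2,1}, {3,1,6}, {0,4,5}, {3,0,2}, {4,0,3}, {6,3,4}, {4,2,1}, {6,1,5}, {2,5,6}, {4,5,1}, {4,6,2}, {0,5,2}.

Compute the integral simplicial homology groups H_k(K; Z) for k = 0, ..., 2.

H_0 ≅ Z,  H_1 ≅ Z/2Z,  H_2 = 0.

Take the total order 0 < 1 < 2 < 3 < 4 < 5 < 6 on the vertex set. Then K (dimension 2) consists of the simplices:

  0-simplices (7): [0], [1], [2], [3], [4], [5], [6]
  1-simplices (18): [0,2], [0,3], [0,4], [0,5], [1,2], [1,3], [1,4], [1,5], [1,6], [2,3], [2,4], [2,5], [2,6], [3,4], [3,6], [4,5], [4,6], [5,6]
  2-simplices (12): [0,2,3], [0,2,5], [0,3,4], [0,4,5], [1,2,3], [1,2,4], [1,3,6], [1,4,5], [1,5,6], [2,4,6], [2,5,6], [3,4,6]

Hence C_0 ≅ Z^7, C_1 ≅ Z^18, C_2 ≅ Z^12.

∂_1: C_1 → C_0 maps an edge to its endpoints' difference, ∂[p,q] = q − p. For instance
  ∂[2,4] = [4] − [2].
The 7×18 boundary matrix has rank 6 and Smith normal form diag(1,1,1,1,1,1).

Boundary ∂_2: C_2 → C_1 acts by ∂[p,q,r] = [q,r] − [p,r] + [p,q]. For instance
  ∂[0,2,3] = [2,3] − [0,3] + [0,2],
  ∂[1,2,3] = [2,3] − [1,3] + [1,2].
The resulting 18×12 matrix has rank 12, and its Smith normal form has invariant factors (1,1,1,1,1,1,1,1,1,1,1,2).

Reading off H_k = ker ∂_k / im ∂_{k+1}:

  H_0: rank C_0 − rank ∂_1 = 7 − 6 = 1, and the invariant factors of ∂_1 are all 1, so H_0 ≅ Z.
  H_1: rank ker ∂_1 − rank ∂_2 = (18 − 6) − 12 = 0, and ∂_2 has invariant factor 2 > 1, so H_1 ≅ Z/2Z.
  H_2: rank ker ∂_2 − rank ∂_3 = (12 − 12) − 0 = 0, and there is no ∂_3, so H_2 ≅ 0.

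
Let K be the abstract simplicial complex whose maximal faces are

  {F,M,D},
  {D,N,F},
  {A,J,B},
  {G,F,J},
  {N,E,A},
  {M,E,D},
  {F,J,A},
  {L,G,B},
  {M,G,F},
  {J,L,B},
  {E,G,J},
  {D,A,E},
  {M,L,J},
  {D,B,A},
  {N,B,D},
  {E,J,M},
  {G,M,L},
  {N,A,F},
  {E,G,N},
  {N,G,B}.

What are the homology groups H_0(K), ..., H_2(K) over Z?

H_0 ≅ Z,  H_1 ≅ Z ⊕ Z/2,  H_2 = 0.

Fix the vertex order A < B < D < E < F < G < J < L < M < N and write every simplex with vertices in increasing order. Then dim K = 2 and the simplices of K are:

  0-simplices (10): A, B, D, E, F, G, J, L, M, N
  1-simplices (30): AB, AD, AE, AF, AJ, AN, BD, BG, BJ, BL, BN, DE, DF, DM, DN, EG, EJ, EM, EN, FG, FJ, FM, FN, GJ, GL, GM, GN, JL, JM, LM
  2-simplices (20): ABD, ABJ, ADE, AEN, AFJ, AFN, BDN, BGL, BGN, BJL, DEM, DFM, DFN, EGJ, EGN, EJM, FGJ, FGM, GLM, JLM

so the chain groups are C_0 ≅ Z^10, C_1 ≅ Z^30, C_2 ≅ Z^20.

∂_1: C_1 → C_0 sends each edge [p,q] (with p < q) to q − p.
As a 10×30 matrix over Z this has rank 9, with invariant factors (1,1,1,1,1,1,1,1,1).

∂_2: C_2 → C_1 acts by ∂[p,q,r] = [q,r] − [p,r] + [p,q]. For instance
  ∂GLM = LM − GM + GL,
  ∂AFN = FN − AN + AF.
The 30×20 boundary matrix has rank 20 and Smith normal form diag(1,1,1,1,1,1,1,1,1,1,1,1,1,1,1,1,1,1,1,2).

From H_k ≅ ker(∂_k) / im(∂_{k+1}) we obtain:

  H_0: rank C_0 − rank ∂_1 = 10 − 9 = 1, and the invariant factors of ∂_1 are all 1, so H_0 = Z.
  H_1: rank ker ∂_1 − rank ∂_2 = (30 − 9) − 20 = 1, and ∂_2 has invariant factor 2 > 1, so H_1 = Z ⊕ Z/2.
  H_2: rank ker ∂_2 − rank ∂_3 = (20 − 20) − 0 = 0, and there is no ∂_3, so H_2 = 0.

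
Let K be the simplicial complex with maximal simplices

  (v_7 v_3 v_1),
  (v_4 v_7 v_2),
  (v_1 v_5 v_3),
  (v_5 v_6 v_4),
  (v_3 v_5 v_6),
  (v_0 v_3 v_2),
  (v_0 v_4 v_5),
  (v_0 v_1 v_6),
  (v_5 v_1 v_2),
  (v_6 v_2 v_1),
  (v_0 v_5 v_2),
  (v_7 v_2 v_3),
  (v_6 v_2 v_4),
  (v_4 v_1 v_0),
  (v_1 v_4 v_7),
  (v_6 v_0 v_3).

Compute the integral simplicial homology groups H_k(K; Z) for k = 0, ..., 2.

We work with the vertex ordering v_0 < v_1 < v_2 < v_3 < v_4 < v_5 < v_6 < v_7. The simplices of K, each written with vertices in increasing order, are:

  0-simplices (8): [v_0], [v_1], [v_2], [v_3], [v_4], [v_5], [v_6], [v_7]
  1-simplices (24): (24 of them)
  2-simplices (16): (16 of them)

giving chain groups C_0 ≅ Z^8, C_1 ≅ Z^24, C_2 ≅ Z^16.

Boundary ∂_1: C_1 → C_0 sends each edge [p,q] (with p < q) to q − p. For instance
  ∂[v_1,v_3] = [v_3] − [v_1].
This gives a 8×24 integer matrix of rank 7; reducing to Smith normal form yields diagonal entries (1,1,1,1,1,1,1).

The boundary map ∂_2: C_2 → C_1 sends each 2-simplex [p,q,r] to [q,r] − [p,r] + [p,q]. For instance
  ∂[v_1,v_2,v_6] = [v_2,v_6] − [v_1,v_6] + [v_1,v_2],
  ∂[v_0,v_1,v_6] = [v_1,v_6] − [v_0,v_6] + [v_0,v_1].
The resulting 24×16 matrix has rank 15, and its Smith normal form has invariant factors (1,1,1,1,1,1,1,1,1,1,1,1,1,1,1).

From H_k ≅ ker(∂_k) / im(∂_{k+1}) we obtain:

  H_0: rank C_0 − rank ∂_1 = 8 − 7 = 1, and the invariant factors of ∂_1 are all 1, so H_0 = Z.
  H_1: rank ker ∂_1 − rank ∂_2 = (24 − 7) − 15 = 2, and the invariant factors of ∂_2 are all 1, so H_1 = Z^2.
  H_2: rank ker ∂_2 − rank ∂_3 = (16 − 15) − 0 = 1, and there is no ∂_3, so H_2 = Z.

H_0 = Z,  H_1 = Z^2,  H_2 = Z.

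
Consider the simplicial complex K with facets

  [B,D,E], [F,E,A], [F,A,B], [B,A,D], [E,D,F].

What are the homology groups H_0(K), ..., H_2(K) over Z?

Take the total order A < B < D < E < F on the vertex set. Then K (dimension 2) consists of the simplices:

  0-simplices (5): A, B, D, E, F
  1-simplices (10): AB, AD, AE, AF, BD, BE, BF, DE, DF, EF
  2-simplices (5): ABD, ABF, AEF, BDE, DEF

Hence C_0 ≅ Z^5, C_1 ≅ Z^10, C_2 ≅ Z^5.

Boundary ∂_1: C_1 → C_0 sends each edge [p,q] (with p < q) to q − p. For instance
  ∂AF = F − A.
This gives a 5×10 integer matrix of rank 4; reducing to Smith normal form yields diagonal entries (1,1,1,1).

The boundary map ∂_2: C_2 → C_1 maps a triangle to the signed sum of its edges. For instance
  ∂AEF = EF − AF + AE,
  ∂ABF = BF − AF + AB.
This gives a 10×5 integer matrix of rank 5; reducing to Smith normal form yields diagonal entries (1,1,1,1,1).

Reading off H_k = ker ∂_k / im ∂_{k+1}:

  H_0: rank C_0 − rank ∂_1 = 5 − 4 = 1, and the invariant factors of ∂_1 are all 1, so H_0 = Z.
  H_1: rank ker ∂_1 − rank ∂_2 = (10 − 4) − 5 = 1, and the invariant factors of ∂_2 are all 1, so H_1 = Z.
  H_2: rank ker ∂_2 − rank ∂_3 = (5 − 5) − 0 = 0, and there is no ∂_3, so H_2 = 0.

(K is a triangulation of the Möbius band.)

H_0 = Z,  H_1 = Z,  H_2 = 0.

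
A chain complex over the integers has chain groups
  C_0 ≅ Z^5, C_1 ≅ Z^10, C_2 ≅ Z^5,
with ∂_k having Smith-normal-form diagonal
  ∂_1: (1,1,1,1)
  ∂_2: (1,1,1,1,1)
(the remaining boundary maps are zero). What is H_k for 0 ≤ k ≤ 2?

H_0: b_0 = 5 − 0 − 4 = 1; torsion from ∂_1 factors > 1: none. So H_0 = Z.
H_1: b_1 = 10 − 4 − 5 = 1; torsion from ∂_2 factors > 1: none. So H_1 = Z.
H_2: b_2 = 5 − 5 − 0 = 0; torsion from ∂_3 factors > 1: none. So H_2 = 0.

H_0 = Z,  H_1 = Z,  H_2 = 0.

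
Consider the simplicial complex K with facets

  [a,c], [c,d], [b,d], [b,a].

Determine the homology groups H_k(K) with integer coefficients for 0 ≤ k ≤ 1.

H_0 = Z,  H_1 = Z.

Order the vertices as a < b < c < d. Listing each simplex with vertices in this order, K has dimension 1 with simplices:

  0-simplices (4): a, b, c, d
  1-simplices (4): ab, ac, bd, cd

Hence C_0 ≅ Z^4, C_1 ≅ Z^4.

The boundary map ∂_1: C_1 → C_0 is given by ∂[p,q] = [q] − [p]. For instance
  ∂cd = d − c.
As a 4×4 matrix over Z this has rank 3, with invariant factors (1,1,1).

Reading off H_k = ker ∂_k / im ∂_{k+1}:

  H_0: rank C_0 − rank ∂_1 = 4 − 3 = 1, and the invariant factors of ∂_1 are all 1, so H_0 = Z.
  H_1: rank ker ∂_1 − rank ∂_2 = (4 − 3) − 0 = 1, and there is no ∂_2, so H_1 = Z.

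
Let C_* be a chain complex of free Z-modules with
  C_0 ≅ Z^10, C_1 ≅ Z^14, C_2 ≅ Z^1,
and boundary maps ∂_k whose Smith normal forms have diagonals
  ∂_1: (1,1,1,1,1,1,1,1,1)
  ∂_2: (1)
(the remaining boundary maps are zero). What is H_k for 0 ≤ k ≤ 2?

H_0: b_0 = 10 − 0 − 9 = 1; torsion from ∂_1 factors > 1: none. So H_0 ≅ Z.
H_1: b_1 = 14 − 9 − 1 = 4; torsion from ∂_2 factors > 1: none. So H_1 ≅ Z^4.
H_2: b_2 = 1 − 1 − 0 = 0; torsion from ∂_3 factors > 1: none. So H_2 ≅ 0.

H_0 ≅ Z,  H_1 ≅ Z^4,  H_2 = 0.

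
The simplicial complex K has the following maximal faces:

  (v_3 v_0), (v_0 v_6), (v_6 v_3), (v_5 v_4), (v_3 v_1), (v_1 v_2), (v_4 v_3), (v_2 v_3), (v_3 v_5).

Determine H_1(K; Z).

H_1 ≅ Z^3.

Fix the vertex order v_0 < v_1 < v_2 < v_3 < v_4 < v_5 < v_6 and write every simplex with vertices in increasing order. Then dim K = 1 and the simplices of K are:

  0-simplices (7): [v_0], [v_1], [v_2], [v_3], [v_4], [v_5], [v_6]
  1-simplices (9): [v_0,v_3], [v_0,v_6], [v_1,v_2], [v_1,v_3], [v_2,v_3], [v_3,v_4], [v_3,v_5], [v_3,v_6], [v_4,v_5]

so the chain groups are C_0 ≅ Z^7, C_1 ≅ Z^9.

∂_1: C_1 → C_0 is given by ∂[p,q] = [q] − [p]. For instance
  ∂[v_4,v_5] = [v_5] − [v_4].
The 7×9 boundary matrix has rank 6 and Smith normal form diag(1,1,1,1,1,1).

Computing H_k = (kernel of ∂_k) / (image of ∂_{k+1}):

  H_1: rank ker ∂_1 − rank ∂_2 = (9 − 6) − 0 = 3, and there is no ∂_2, so H_1 = Z^3.

(K is a triangulation of a wedge of 3 circles.)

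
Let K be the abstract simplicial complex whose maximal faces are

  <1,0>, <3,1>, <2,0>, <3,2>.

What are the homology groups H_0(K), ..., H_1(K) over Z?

H_0 = Z,  H_1 = Z.

Take the total order 0 < 1 < 2 < 3 on the vertex set. Then K (dimension 1) consists of the simplices:

  0-simplices (4): [0], [1], [2], [3]
  1-simplices (4): [0,1], [0,2], [1,3], [2,3]

Hence C_0 ≅ Z^4, C_1 ≅ Z^4.

The boundary map ∂_1: C_1 → C_0 is given by ∂[p,q] = [q] − [p].
The 4×4 boundary matrix has rank 3 and Smith normal form diag(1,1,1).

From H_k ≅ ker(∂_k) / im(∂_{k+1}) we obtain:

  H_0: rank C_0 − rank ∂_1 = 4 − 3 = 1, and the invariant factors of ∂_1 are all 1, so H_0 ≅ Z.
  H_1: rank ker ∂_1 − rank ∂_2 = (4 − 3) − 0 = 1, and there is no ∂_2, so H_1 ≅ Z.

As a check, the Euler characteristic is 4 − 4 = 0, which agrees with 1 − 1 = 0.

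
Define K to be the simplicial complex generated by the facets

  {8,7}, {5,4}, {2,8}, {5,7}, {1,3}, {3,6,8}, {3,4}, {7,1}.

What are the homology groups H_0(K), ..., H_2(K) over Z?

H_0 = Z,  H_1 = Z^2,  H_2 = 0.

We work with the vertex ordering 1 < 2 < 3 < 4 < 5 < 6 < 7 < 8. The simplices of K, each written with vertices in increasing order, are:

  0-simplices (8): [1], [2], [3], [4], [5], [6], [7], [8]
  1-simplices (10): [1,3], [1,7], [2,8], [3,4], [3,6], [3,8], [4,5], [5,7], [6,8], [7,8]
  2-simplices (1): [3,6,8]

Hence C_0 ≅ Z^8, C_1 ≅ Z^10, C_2 ≅ Z^1.

Boundary ∂_1: C_1 → C_0 sends each edge [p,q] (with p < q) to q − p. For instance
  ∂[3,6] = [6] − [3].
As a 8×10 matrix over Z this has rank 7, with invariant factors (1,1,1,1,1,1,1).

The boundary map ∂_2: C_2 → C_1 sends each 2-simplex [p,q,r] to [q,r] − [p,r] + [p,q]. For instance
  ∂[3,6,8] = [6,8] − [3,8] + [3,6].
The 10×1 boundary matrix has rank 1 and Smith normal form diag(1).

Computing H_k = (kernel of ∂_k) / (image of ∂_{k+1}):

  H_0: rank C_0 − rank ∂_1 = 8 − 7 = 1, and the invariant factors of ∂_1 are all 1, so H_0 = Z.
  H_1: rank ker ∂_1 − rank ∂_2 = (10 − 7) − 1 = 2, and the invariant factors of ∂_2 are all 1, so H_1 = Z^2.
  H_2: rank ker ∂_2 − rank ∂_3 = (1 − 1) − 0 = 0, and there is no ∂_3, so H_2 = 0.

As a check, the Euler characteristic is 8 − 10 + 1 = -1, which agrees with 1 − 2 + 0 = -1.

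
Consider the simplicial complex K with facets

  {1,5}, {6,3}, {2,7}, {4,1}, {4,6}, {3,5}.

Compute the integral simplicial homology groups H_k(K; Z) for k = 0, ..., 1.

We work with the vertex ordering 1 < 2 < 3 < 4 < 5 < 6 < 7. The simplices of K, each written with vertices in increasing order, are:

  0-simplices (7): [1], [2], [3], [4], [5], [6], [7]
  1-simplices (6): [1,4], [1,5], [2,7], [3,5], [3,6], [4,6]

giving chain groups C_0 ≅ Z^7, C_1 ≅ Z^6.

Boundary ∂_1: C_1 → C_0 sends each edge [p,q] (with p < q) to q − p. For instance
  ∂[2,7] = [7] − [2].
The resulting 7×6 matrix has rank 5, and its Smith normal form has invariant factors (1,1,1,1,1).

Computing H_k = (kernel of ∂_k) / (image of ∂_{k+1}):

  H_0: rank C_0 − rank ∂_1 = 7 − 5 = 2, and the invariant factors of ∂_1 are all 1, so H_0 = Z^2.
  H_1: rank ker ∂_1 − rank ∂_2 = (6 − 5) − 0 = 1, and there is no ∂_2, so H_1 = Z.

H_0 = Z^2,  H_1 = Z.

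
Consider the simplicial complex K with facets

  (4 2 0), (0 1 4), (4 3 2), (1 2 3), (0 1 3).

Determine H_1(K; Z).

H_1 ≅ Z.

Take the total order 0 < 1 < 2 < 3 < 4 on the vertex set. Then K (dimension 2) consists of the simplices:

  0-simplices (5): [0], [1], [2], [3], [4]
  1-simplices (10): [0,1], [0,2], [0,3], [0,4], [1,2], [1,3], [1,4], [2,3], [2,4], [3,4]
  2-simplices (5): [0,1,3], [0,1,4], [0,2,4], [1,2,3], [2,3,4]

so the chain groups are C_0 ≅ Z^5, C_1 ≅ Z^10, C_2 ≅ Z^5.

Boundary ∂_1: C_1 → C_0 sends each edge [p,q] (with p < q) to q − p.
This gives a 5×10 integer matrix of rank 4; reducing to Smith normal form yields diagonal entries (1,1,1,1).

The boundary map ∂_2: C_2 → C_1 maps a triangle to the signed sum of its edges. For instance
  ∂[0,1,3] = [1,3] − [0,3] + [0,1],
  ∂[2,3,4] = [3,4] − [2,4] + [2,3].
This gives a 10×5 integer matrix of rank 5; reducing to Smith normal form yields diagonal entries (1,1,1,1,1).

Now H_k = ker ∂_k / im ∂_{k+1}, so:

  H_1: rank ker ∂_1 − rank ∂_2 = (10 − 4) − 5 = 1, and the invariant factors of ∂_2 are all 1, so H_1 ≅ Z.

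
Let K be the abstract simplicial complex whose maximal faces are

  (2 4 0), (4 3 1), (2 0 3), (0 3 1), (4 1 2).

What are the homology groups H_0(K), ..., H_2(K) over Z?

Take the total order 0 < 1 < 2 < 3 < 4 on the vertex set. Then K (dimension 2) consists of the simplices:

  0-simplices (5): [0], [1], [2], [3], [4]
  1-simplices (10): [0,1], [0,2], [0,3], [0,4], [1,2], [1,3], [1,4], [2,3], [2,4], [3,4]
  2-simplices (5): [0,1,3], [0,2,3], [0,2,4], [1,2,4], [1,3,4]

giving chain groups C_0 ≅ Z^5, C_1 ≅ Z^10, C_2 ≅ Z^5.

∂_1: C_1 → C_0 maps an edge to its endpoints' difference, ∂[p,q] = q − p.
The resulting 5×10 matrix has rank 4, and its Smith normal form has invariant factors (1,1,1,1).

Boundary ∂_2: C_2 → C_1 sends each 2-simplex [p,q,r] to [q,r] − [p,r] + [p,q]. For instance
  ∂[1,3,4] = [3,4] − [1,4] + [1,3],
  ∂[0,1,3] = [1,3] − [0,3] + [0,1].
As a 10×5 matrix over Z this has rank 5, with invariant factors (1,1,1,1,1).

From H_k ≅ ker(∂_k) / im(∂_{k+1}) we obtain:

  H_0: rank C_0 − rank ∂_1 = 5 − 4 = 1, and the invariant factors of ∂_1 are all 1, so H_0 ≅ Z.
  H_1: rank ker ∂_1 − rank ∂_2 = (10 − 4) − 5 = 1, and the invariant factors of ∂_2 are all 1, so H_1 ≅ Z.
  H_2: rank ker ∂_2 − rank ∂_3 = (5 − 5) − 0 = 0, and there is no ∂_3, so H_2 ≅ 0.

As a check, the Euler characteristic is 5 − 10 + 5 = 0, which agrees with 1 − 1 + 0 = 0.

H_0 ≅ Z,  H_1 ≅ Z,  H_2 = 0.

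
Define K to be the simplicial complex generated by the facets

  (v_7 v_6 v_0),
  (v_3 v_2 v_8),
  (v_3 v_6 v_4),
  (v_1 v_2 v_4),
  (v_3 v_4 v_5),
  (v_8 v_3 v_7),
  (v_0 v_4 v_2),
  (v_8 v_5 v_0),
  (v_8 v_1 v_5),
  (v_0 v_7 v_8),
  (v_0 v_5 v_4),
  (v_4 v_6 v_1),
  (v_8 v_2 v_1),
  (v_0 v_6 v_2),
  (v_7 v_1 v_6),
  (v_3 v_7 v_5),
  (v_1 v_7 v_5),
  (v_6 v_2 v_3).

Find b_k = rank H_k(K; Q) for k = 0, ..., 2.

b_0 = 1, b_1 = 1, b_2 = 0.

Fix the vertex order v_0 < v_1 < v_2 < v_3 < v_4 < v_5 < v_6 < v_7 < v_8 and write every simplex with vertices in increasing order. Then dim K = 2 and the simplices of K are:

  0-simplices (9): [v_0], [v_1], [v_2], [v_3], [v_4], [v_5], [v_6], [v_7], [v_8]
  1-simplices (27): (27 of them)
  2-simplices (18): (18 of them)

giving chain groups C_0 ≅ Z^9, C_1 ≅ Z^27, C_2 ≅ Z^18.

The boundary map ∂_1: C_1 → C_0 is given by ∂[p,q] = [q] − [p]. For instance
  ∂[v_0,v_8] = [v_8] − [v_0].
The 9×27 boundary matrix has rank 8 and Smith normal form diag(1,1,1,1,1,1,1,1).

Boundary ∂_2: C_2 → C_1 acts by ∂[p,q,r] = [q,r] − [p,r] + [p,q]. For instance
  ∂[v_0,v_2,v_6] = [v_2,v_6] − [v_0,v_6] + [v_0,v_2],
  ∂[v_1,v_2,v_4] = [v_2,v_4] − [v_1,v_4] + [v_1,v_2].
This gives a 27×18 integer matrix of rank 18; reducing to Smith normal form yields diagonal entries (1,1,1,1,1,1,1,1,1,1,1,1,1,1,1,1,1,2).

Reading off H_k = ker ∂_k / im ∂_{k+1}:

  H_0: rank C_0 − rank ∂_1 = 9 − 8 = 1, and the invariant factors of ∂_1 are all 1, so H_0 ≅ Z.
  H_1: rank ker ∂_1 − rank ∂_2 = (27 − 8) − 18 = 1, and ∂_2 has invariant factor 2 > 1, so H_1 ≅ Z × Z/2.
  H_2: rank ker ∂_2 − rank ∂_3 = (18 − 18) − 0 = 0, and there is no ∂_3, so H_2 ≅ 0.

As a check, the Euler characteristic is 9 − 27 + 18 = 0, which agrees with 1 − 1 + 0 = 0.
(K is a triangulation of the Klein bottle.)

Hence the Betti numbers are b_0 = 1, b_1 = 1, b_2 = 0.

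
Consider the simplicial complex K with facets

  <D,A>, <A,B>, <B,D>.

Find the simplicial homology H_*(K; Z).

Fix the vertex order A < B < D and write every simplex with vertices in increasing order. Then dim K = 1 and the simplices of K are:

  0-simplices (3): A, B, D
  1-simplices (3): AB, AD, BD

so the chain groups are C_0 ≅ Z^3, C_1 ≅ Z^3.

Boundary ∂_1: C_1 → C_0 maps an edge to its endpoints' difference, ∂[p,q] = q − p. For instance
  ∂AD = D − A.
This gives a 3×3 integer matrix of rank 2; reducing to Smith normal form yields diagonal entries (1,1).

From H_k ≅ ker(∂_k) / im(∂_{k+1}) we obtain:

  H_0: rank C_0 − rank ∂_1 = 3 − 2 = 1, and the invariant factors of ∂_1 are all 1, so H_0 = Z.
  H_1: rank ker ∂_1 − rank ∂_2 = (3 − 2) − 0 = 1, and there is no ∂_2, so H_1 = Z.

As a check, the Euler characteristic is 3 − 3 = 0, which agrees with 1 − 1 = 0.
(K is a triangulation of the circle S^1.)

H_0 ≅ Z,  H_1 ≅ Z.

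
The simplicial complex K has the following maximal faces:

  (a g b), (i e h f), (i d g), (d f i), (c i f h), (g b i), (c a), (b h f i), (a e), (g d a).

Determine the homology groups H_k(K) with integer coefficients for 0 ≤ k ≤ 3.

H_0 ≅ Z,  H_1 ≅ Z^2,  H_2 = 0,  H_3 = 0.

K has 9 vertices, 22 edges, 15 triangles, 3 3-simplices.
rank ∂_0 = 0, rank ∂_1 = 8 ⇒ b_0 = 9 − 0 − 8 = 1; all invariant factors of ∂_1 are 1 so no torsion. So H_0 ≅ Z.
rank ∂_1 = 8, rank ∂_2 = 12 ⇒ b_1 = 22 − 8 − 12 = 2; all invariant factors of ∂_2 are 1 so no torsion. So H_1 ≅ Z^2.
rank ∂_2 = 12, rank ∂_3 = 3 ⇒ b_2 = 15 − 12 − 3 = 0; all invariant factors of ∂_3 are 1 so no torsion. So H_2 ≅ 0.
rank ∂_3 = 3, rank ∂_4 = 0 ⇒ b_3 = 3 − 3 − 0 = 0. So H_3 ≅ 0.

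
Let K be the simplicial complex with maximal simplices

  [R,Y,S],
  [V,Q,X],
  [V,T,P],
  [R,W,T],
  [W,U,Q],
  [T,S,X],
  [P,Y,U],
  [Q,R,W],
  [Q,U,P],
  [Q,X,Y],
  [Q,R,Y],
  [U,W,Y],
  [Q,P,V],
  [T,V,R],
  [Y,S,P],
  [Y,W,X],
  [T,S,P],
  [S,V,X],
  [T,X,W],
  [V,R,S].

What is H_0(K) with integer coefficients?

H_0 ≅ Z.

K has 10 vertices, 30 edges, 20 triangles.
rank ∂_0 = 0, rank ∂_1 = 9 ⇒ b_0 = 10 − 0 − 9 = 1; all invariant factors of ∂_1 are 1 so no torsion. So H_0 ≅ Z.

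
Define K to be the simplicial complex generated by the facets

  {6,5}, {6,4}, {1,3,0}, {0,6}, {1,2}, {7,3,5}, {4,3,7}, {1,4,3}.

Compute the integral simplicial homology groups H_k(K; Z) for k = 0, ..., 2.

Fix the vertex order 0 < 1 < 2 < 3 < 4 < 5 < 6 < 7 and write every simplex with vertices in increasing order. Then dim K = 2 and the simplices of K are:

  0-simplices (8): [0], [1], [2], [3], [4], [5], [6], [7]
  1-simplices (13): [0,1], [0,3], [0,6], [1,2], [1,3], [1,4], [3,4], [3,5], [3,7], [4,6], [4,7], [5,6], [5,7]
  2-simplices (4): [0,1,3], [1,3,4], [3,4,7], [3,5,7]

giving chain groups C_0 ≅ Z^8, C_1 ≅ Z^13, C_2 ≅ Z^4.

The boundary map ∂_1: C_1 → C_0 sends each edge [p,q] (with p < q) to q − p. For instance
  ∂[1,3] = [3] − [1].
As a 8×13 matrix over Z this has rank 7, with invariant factors (1,1,1,1,1,1,1).

∂_2: C_2 → C_1 maps a triangle to the signed sum of its edges. For instance
  ∂[3,5,7] = [5,7] − [3,7] + [3,5],
  ∂[3,4,7] = [4,7] − [3,7] + [3,4].
This gives a 13×4 integer matrix of rank 4; reducing to Smith normal form yields diagonal entries (1,1,1,1).

Computing H_k = (kernel of ∂_k) / (image of ∂_{k+1}):

  H_0: rank C_0 − rank ∂_1 = 8 − 7 = 1, and the invariant factors of ∂_1 are all 1, so H_0 = Z.
  H_1: rank ker ∂_1 − rank ∂_2 = (13 − 7) − 4 = 2, and the invariant factors of ∂_2 are all 1, so H_1 = Z^2.
  H_2: rank ker ∂_2 − rank ∂_3 = (4 − 4) − 0 = 0, and there is no ∂_3, so H_2 = 0.

As a check, the Euler characteristic is 8 − 13 + 4 = -1, which agrees with 1 − 2 + 0 = -1.

H_0 ≅ Z,  H_1 ≅ Z^2,  H_2 = 0.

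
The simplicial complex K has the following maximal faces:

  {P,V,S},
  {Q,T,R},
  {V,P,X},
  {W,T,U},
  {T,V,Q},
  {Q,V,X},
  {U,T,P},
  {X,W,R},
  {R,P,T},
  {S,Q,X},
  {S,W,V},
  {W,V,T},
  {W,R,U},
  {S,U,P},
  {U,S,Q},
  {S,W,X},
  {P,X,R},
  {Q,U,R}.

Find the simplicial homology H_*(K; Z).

Take the total order P < Q < R < S < T < U < V < W < X on the vertex set. Then K (dimension 2) consists of the simplices:

  0-simplices (9): P, Q, R, S, T, U, V, W, X
  1-simplices (27): PR, PS, PT, PU, PV, PX, QR, QS, QT, QU, QV, QX, RT, RU, RW, RX, SU, SV, SW, SX, TU, TV, TW, UW, VW, VX, WX
  2-simplices (18): PRT, PRX, PSU, PSV, PTU, PVX, QRT, QRU, QSU, QSX, QTV, QVX, RUW, RWX, SVW, SWX, TUW, TVW

so the chain groups are C_0 ≅ Z^9, C_1 ≅ Z^27, C_2 ≅ Z^18.

Boundary ∂_1: C_1 → C_0 is given by ∂[p,q] = [q] − [p].
This gives a 9×27 integer matrix of rank 8; reducing to Smith normal form yields diagonal entries (1,1,1,1,1,1,1,1).

The boundary map ∂_2: C_2 → C_1 sends each 2-simplex [p,q,r] to [q,r] − [p,r] + [p,q]. For instance
  ∂QSX = SX − QX + QS,
  ∂PVX = VX − PX + PV.
As a 27×18 matrix over Z this has rank 18, with invariant factors (1,1,1,1,1,1,1,1,1,1,1,1,1,1,1,1,1,2).

From H_k ≅ ker(∂_k) / im(∂_{k+1}) we obtain:

  H_0: rank C_0 − rank ∂_1 = 9 − 8 = 1, and the invariant factors of ∂_1 are all 1, so H_0 ≅ Z.
  H_1: rank ker ∂_1 − rank ∂_2 = (27 − 8) − 18 = 1, and ∂_2 has invariant factor 2 > 1, so H_1 ≅ Z ⊕ Z_2.
  H_2: rank ker ∂_2 − rank ∂_3 = (18 − 18) − 0 = 0, and there is no ∂_3, so H_2 ≅ 0.

As a check, the Euler characteristic is 9 − 27 + 18 = 0, which agrees with 1 − 1 + 0 = 0.
(K is a triangulation of the Klein bottle.)

H_0 ≅ Z,  H_1 ≅ Z ⊕ Z_2,  H_2 = 0.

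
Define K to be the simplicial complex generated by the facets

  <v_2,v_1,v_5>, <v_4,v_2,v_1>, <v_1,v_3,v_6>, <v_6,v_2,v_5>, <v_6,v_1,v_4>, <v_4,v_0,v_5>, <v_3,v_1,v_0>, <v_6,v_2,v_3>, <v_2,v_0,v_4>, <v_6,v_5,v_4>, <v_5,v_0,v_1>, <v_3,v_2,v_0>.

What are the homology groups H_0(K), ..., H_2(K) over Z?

H_0 = Z,  H_1 = Z/2,  H_2 = 0.

K has 7 vertices, 18 edges, 12 triangles.
rank ∂_0 = 0, rank ∂_1 = 6 ⇒ b_0 = 7 − 0 − 6 = 1; all invariant factors of ∂_1 are 1 so no torsion. So H_0 ≅ Z.
rank ∂_1 = 6, rank ∂_2 = 12 ⇒ b_1 = 18 − 6 − 12 = 0; ∂_2 has invariant factor(s) [2] giving torsion. So H_1 ≅ Z/2.
rank ∂_2 = 12, rank ∂_3 = 0 ⇒ b_2 = 12 − 12 − 0 = 0. So H_2 ≅ 0.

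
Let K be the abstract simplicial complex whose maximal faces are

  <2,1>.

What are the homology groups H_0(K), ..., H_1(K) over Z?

H_0 = Z,  H_1 = 0.

K has 2 vertices, 1 edge.
rank ∂_0 = 0, rank ∂_1 = 1 ⇒ b_0 = 2 − 0 − 1 = 1; all invariant factors of ∂_1 are 1 so no torsion. So H_0 = Z.
rank ∂_1 = 1, rank ∂_2 = 0 ⇒ b_1 = 1 − 1 − 0 = 0. So H_1 = 0.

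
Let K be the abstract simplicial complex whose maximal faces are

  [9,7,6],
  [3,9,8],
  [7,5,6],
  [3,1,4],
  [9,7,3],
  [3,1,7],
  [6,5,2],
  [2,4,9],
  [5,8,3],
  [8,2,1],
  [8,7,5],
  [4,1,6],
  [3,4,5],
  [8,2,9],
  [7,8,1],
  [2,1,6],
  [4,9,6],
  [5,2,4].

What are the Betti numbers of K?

Take the total order 1 < 2 < 3 < 4 < 5 < 6 < 7 < 8 < 9 on the vertex set. Then K (dimension 2) consists of the simplices:

  0-simplices (9): [1], [2], [3], [4], [5], [6], [7], [8], [9]
  1-simplices (27): (27 of them)
  2-simplices (18): [1,2,6], [1,2,8], [1,3,4], [1,3,7], [1,4,6], [1,7,8], [2,4,5], [2,4,9], [2,5,6], [2,8,9], [3,4,5], [3,5,8], [3,7,9], [3,8,9], [4,6,9], [5,6,7], [5,7,8], [6,7,9]

Hence C_0 ≅ Z^9, C_1 ≅ Z^27, C_2 ≅ Z^18.

Boundary ∂_1: C_1 → C_0 is given by ∂[p,q] = [q] − [p]. For instance
  ∂[2,5] = [5] − [2].
The resulting 9×27 matrix has rank 8, and its Smith normal form has invariant factors (1,1,1,1,1,1,1,1).

Boundary ∂_2: C_2 → C_1 sends each 2-simplex [p,q,r] to [q,r] − [p,r] + [p,q]. For instance
  ∂[1,2,8] = [2,8] − [1,8] + [1,2],
  ∂[1,7,8] = [7,8] − [1,8] + [1,7].
As a 27×18 matrix over Z this has rank 18, with invariant factors (1,1,1,1,1,1,1,1,1,1,1,1,1,1,1,1,1,2).

From H_k ≅ ker(∂_k) / im(∂_{k+1}) we obtain:

  H_0: rank C_0 − rank ∂_1 = 9 − 8 = 1, and the invariant factors of ∂_1 are all 1, so H_0 = Z.
  H_1: rank ker ∂_1 − rank ∂_2 = (27 − 8) − 18 = 1, and ∂_2 has invariant factor 2 > 1, so H_1 = Z ⊕ Z_2.
  H_2: rank ker ∂_2 − rank ∂_3 = (18 − 18) − 0 = 0, and there is no ∂_3, so H_2 = 0.

Hence the Betti numbers are b_0 = 1, b_1 = 1, b_2 = 0.

b_0 = 1, b_1 = 1, b_2 = 0.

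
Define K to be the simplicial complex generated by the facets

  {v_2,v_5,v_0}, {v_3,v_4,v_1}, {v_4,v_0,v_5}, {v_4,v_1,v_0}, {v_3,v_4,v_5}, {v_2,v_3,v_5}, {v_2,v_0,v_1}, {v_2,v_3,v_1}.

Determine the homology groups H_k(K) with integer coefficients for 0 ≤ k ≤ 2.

Order the vertices as v_0 < v_1 < v_2 < v_3 < v_4 < v_5. Listing each simplex with vertices in this order, K has dimension 2 with simplices:

  0-simplices (6): [v_0], [v_1], [v_2], [v_3], [v_4], [v_5]
  1-simplices (12): [v_0,v_1], [v_0,v_2], [v_0,v_4], [v_0,v_5], [v_1,v_2], [v_1,v_3], [v_1,v_4], [v_2,v_3], [v_2,v_5], [v_3,v_4], [v_3,v_5], [v_4,v_5]
  2-simplices (8): [v_0,v_1,v_2], [v_0,v_1,v_4], [v_0,v_2,v_5], [v_0,v_4,v_5], [v_1,v_2,v_3], [v_1,v_3,v_4], [v_2,v_3,v_5], [v_3,v_4,v_5]

so the chain groups are C_0 ≅ Z^6, C_1 ≅ Z^12, C_2 ≅ Z^8.

∂_1: C_1 → C_0 is given by ∂[p,q] = [q] − [p]. For instance
  ∂[v_3,v_5] = [v_5] − [v_3].
The resulting 6×12 matrix has rank 5, and its Smith normal form has invariant factors (1,1,1,1,1).

The boundary map ∂_2: C_2 → C_1 sends each 2-simplex [p,q,r] to [q,r] − [p,r] + [p,q]. For instance
  ∂[v_0,v_1,v_2] = [v_1,v_2] − [v_0,v_2] + [v_0,v_1],
  ∂[v_0,v_1,v_4] = [v_1,v_4] − [v_0,v_4] + [v_0,v_1].
The resulting 12×8 matrix has rank 7, and its Smith normal form has invariant factors (1,1,1,1,1,1,1).

Now H_k = ker ∂_k / im ∂_{k+1}, so:

  H_0: rank C_0 − rank ∂_1 = 6 − 5 = 1, and the invariant factors of ∂_1 are all 1, so H_0 = Z.
  H_1: rank ker ∂_1 − rank ∂_2 = (12 − 5) − 7 = 0, and the invariant factors of ∂_2 are all 1, so H_1 = 0.
  H_2: rank ker ∂_2 − rank ∂_3 = (8 − 7) − 0 = 1, and there is no ∂_3, so H_2 = Z.

As a check, the Euler characteristic is 6 − 12 + 8 = 2, which agrees with 1 − 0 + 1 = 2.

H_0 ≅ Z,  H_1 = 0,  H_2 ≅ Z.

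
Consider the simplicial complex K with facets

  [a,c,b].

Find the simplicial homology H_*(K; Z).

H_0 = Z,  H_1 = 0,  H_2 = 0.

Order the vertices as a < b < c. Listing each simplex with vertices in this order, K has dimension 2 with simplices:

  0-simplices (3): a, b, c
  1-simplices (3): ab, ac, bc
  2-simplices (1): abc

Hence C_0 ≅ Z^3, C_1 ≅ Z^3, C_2 ≅ Z^1.

The boundary map ∂_1: C_1 → C_0 is given by ∂[p,q] = [q] − [p].
This gives a 3×3 integer matrix of rank 2; reducing to Smith normal form yields diagonal entries (1,1).

Boundary ∂_2: C_2 → C_1 sends each 2-simplex [p,q,r] to [q,r] − [p,r] + [p,q]. For instance
  ∂abc = bc − ac + ab.
The 3×1 boundary matrix has rank 1 and Smith normal form diag(1).

Now H_k = ker ∂_k / im ∂_{k+1}, so:

  H_0: rank C_0 − rank ∂_1 = 3 − 2 = 1, and the invariant factors of ∂_1 are all 1, so H_0 ≅ Z.
  H_1: rank ker ∂_1 − rank ∂_2 = (3 − 2) − 1 = 0, and the invariant factors of ∂_2 are all 1, so H_1 ≅ 0.
  H_2: rank ker ∂_2 − rank ∂_3 = (1 − 1) − 0 = 0, and there is no ∂_3, so H_2 ≅ 0.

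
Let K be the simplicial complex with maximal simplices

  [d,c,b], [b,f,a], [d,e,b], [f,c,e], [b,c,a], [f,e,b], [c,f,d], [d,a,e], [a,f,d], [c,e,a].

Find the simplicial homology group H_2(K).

H_2 = 0.

We work with the vertex ordering a < b < c < d < e < f. The simplices of K, each written with vertices in increasing order, are:

  0-simplices (6): a, b, c, d, e, f
  1-simplices (15): ab, ac, ad, ae, af, bc, bd, be, bf, cd, ce, cf, de, df, ef
  2-simplices (10): abc, abf, ace, ade, adf, bcd, bde, bef, cdf, cef

Hence C_0 ≅ Z^6, C_1 ≅ Z^15, C_2 ≅ Z^10.

Boundary ∂_1: C_1 → C_0 maps an edge to its endpoints' difference, ∂[p,q] = q − p. For instance
  ∂ce = e − c.
As a 6×15 matrix over Z this has rank 5, with invariant factors (1,1,1,1,1).

The boundary map ∂_2: C_2 → C_1 maps a triangle to the signed sum of its edges. For instance
  ∂cdf = df − cf + cd,
  ∂cef = ef − cf + ce.
The 15×10 boundary matrix has rank 10 and Smith normal form diag(1,1,1,1,1,1,1,1,1,2).

Reading off H_k = ker ∂_k / im ∂_{k+1}:

  H_2: rank ker ∂_2 − rank ∂_3 = (10 − 10) − 0 = 0, and there is no ∂_3, so H_2 ≅ 0.

(K is a triangulation of the real projective plane RP^2.)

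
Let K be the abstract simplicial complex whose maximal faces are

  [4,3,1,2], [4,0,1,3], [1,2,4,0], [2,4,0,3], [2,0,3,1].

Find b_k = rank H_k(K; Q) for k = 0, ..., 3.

Fix the vertex order 0 < 1 < 2 < 3 < 4 and write every simplex with vertices in increasing order. Then dim K = 3 and the simplices of K are:

  0-simplices (5): [0], [1], [2], [3], [4]
  1-simplices (10): [0,1], [0,2], [0,3], [0,4], [1,2], [1,3], [1,4], [2,3], [2,4], [3,4]
  2-simplices (10): [0,1,2], [0,1,3], [0,1,4], [0,2,3], [0,2,4], [0,3,4], [1,2,3], [1,2,4], [1,3,4], [2,3,4]
  3-simplices (5): [0,1,2,3], [0,1,2,4], [0,1,3,4], [0,2,3,4], [1,2,3,4]

giving chain groups C_0 ≅ Z^5, C_1 ≅ Z^10, C_2 ≅ Z^10, C_3 ≅ Z^5.

∂_1: C_1 → C_0 sends each edge [p,q] (with p < q) to q − p. For instance
  ∂[0,3] = [3] − [0].
As a 5×10 matrix over Z this has rank 4, with invariant factors (1,1,1,1).

∂_2: C_2 → C_1 acts by ∂[p,q,r] = [q,r] − [p,r] + [p,q]. For instance
  ∂[0,2,4] = [2,4] − [0,4] + [0,2],
  ∂[0,1,4] = [1,4] − [0,4] + [0,1].
As a 10×10 matrix over Z this has rank 6, with invariant factors (1,1,1,1,1,1).

Boundary ∂_3: C_3 → C_2 sends each 3-simplex σ to the alternating sum Σ_i (−1)^i (σ with its i-th vertex removed). For instance
  ∂[0,1,2,4] = [1,2,4] − [0,2,4] + [0,1,4] − [0,1,2],
  ∂[0,1,3,4] = [1,3,4] − [0,3,4] + [0,1,4] − [0,1,3].
The 10×5 boundary matrix has rank 4 and Smith normal form diag(1,1,1,1).

Computing H_k = (kernel of ∂_k) / (image of ∂_{k+1}):

  H_0: rank C_0 − rank ∂_1 = 5 − 4 = 1, and the invariant factors of ∂_1 are all 1, so H_0 = Z.
  H_1: rank ker ∂_1 − rank ∂_2 = (10 − 4) − 6 = 0, and the invariant factors of ∂_2 are all 1, so H_1 = 0.
  H_2: rank ker ∂_2 − rank ∂_3 = (10 − 6) − 4 = 0, and the invariant factors of ∂_3 are all 1, so H_2 = 0.
  H_3: rank ker ∂_3 − rank ∂_4 = (5 − 4) − 0 = 1, and there is no ∂_4, so H_3 = Z.

As a check, the Euler characteristic is 5 − 10 + 10 − 5 = 0, which agrees with 1 − 0 + 0 − 1 = 0.

Hence the Betti numbers are b_0 = 1, b_1 = 0, b_2 = 0, b_3 = 1.

b_0 = 1, b_1 = 0, b_2 = 0, b_3 = 1.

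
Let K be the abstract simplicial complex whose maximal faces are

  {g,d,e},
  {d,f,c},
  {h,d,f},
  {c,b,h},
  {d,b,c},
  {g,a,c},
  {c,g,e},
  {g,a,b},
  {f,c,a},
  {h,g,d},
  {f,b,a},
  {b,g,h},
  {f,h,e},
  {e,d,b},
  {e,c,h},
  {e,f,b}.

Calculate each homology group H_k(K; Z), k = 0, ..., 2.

Take the total order a < b < c < d < e < f < g < h on the vertex set. Then K (dimension 2) consists of the simplices:

  0-simplices (8): a, b, c, d, e, f, g, h
  1-simplices (24): ab, ac, af, ag, bc, bd, be, bf, bg, bh, cd, ce, cf, cg, ch, de, df, dg, dh, ef, eg, eh, fh, gh
  2-simplices (16): abf, abg, acf, acg, bcd, bch, bde, bef, bgh, cdf, ceg, ceh, deg, dfh, dgh, efh

giving chain groups C_0 ≅ Z^8, C_1 ≅ Z^24, C_2 ≅ Z^16.

The boundary map ∂_1: C_1 → C_0 is given by ∂[p,q] = [q] − [p]. For instance
  ∂cg = g − c.
The resulting 8×24 matrix has rank 7, and its Smith normal form has invariant factors (1,1,1,1,1,1,1).

Boundary ∂_2: C_2 → C_1 maps a triangle to the signed sum of its edges. For instance
  ∂abg = bg − ag + ab,
  ∂efh = fh − eh + ef.
This gives a 24×16 integer matrix of rank 15; reducing to Smith normal form yields diagonal entries (1,1,1,1,1,1,1,1,1,1,1,1,1,1,1).

Now H_k = ker ∂_k / im ∂_{k+1}, so:

  H_0: rank C_0 − rank ∂_1 = 8 − 7 = 1, and the invariant factors of ∂_1 are all 1, so H_0 = Z.
  H_1: rank ker ∂_1 − rank ∂_2 = (24 − 7) − 15 = 2, and the invariant factors of ∂_2 are all 1, so H_1 = Z^2.
  H_2: rank ker ∂_2 − rank ∂_3 = (16 − 15) − 0 = 1, and there is no ∂_3, so H_2 = Z.

H_0 ≅ Z,  H_1 ≅ Z^2,  H_2 ≅ Z.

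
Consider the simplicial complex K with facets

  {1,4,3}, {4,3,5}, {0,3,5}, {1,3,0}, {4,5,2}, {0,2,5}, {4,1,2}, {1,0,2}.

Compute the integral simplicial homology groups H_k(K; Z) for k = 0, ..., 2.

H_0 ≅ Z,  H_1 = 0,  H_2 ≅ Z.

Take the total order 0 < 1 < 2 < 3 < 4 < 5 on the vertex set. Then K (dimension 2) consists of the simplices:

  0-simplices (6): [0], [1], [2], [3], [4], [5]
  1-simplices (12): [0,1], [0,2], [0,3], [0,5], [1,2], [1,3], [1,4], [2,4], [2,5], [3,4], [3,5], [4,5]
  2-simplices (8): [0,1,2], [0,1,3], [0,2,5], [0,3,5], [1,2,4], [1,3,4], [2,4,5], [3,4,5]

Hence C_0 ≅ Z^6, C_1 ≅ Z^12, C_2 ≅ Z^8.

The boundary map ∂_1: C_1 → C_0 maps an edge to its endpoints' difference, ∂[p,q] = q − p.
As a 6×12 matrix over Z this has rank 5, with invariant factors (1,1,1,1,1).

The boundary map ∂_2: C_2 → C_1 maps a triangle to the signed sum of its edges. For instance
  ∂[0,2,5] = [2,5] − [0,5] + [0,2],
  ∂[3,4,5] = [4,5] − [3,5] + [3,4].
The resulting 12×8 matrix has rank 7, and its Smith normal form has invariant factors (1,1,1,1,1,1,1).

Computing H_k = (kernel of ∂_k) / (image of ∂_{k+1}):

  H_0: rank C_0 − rank ∂_1 = 6 − 5 = 1, and the invariant factors of ∂_1 are all 1, so H_0 = Z.
  H_1: rank ker ∂_1 − rank ∂_2 = (12 − 5) − 7 = 0, and the invariant factors of ∂_2 are all 1, so H_1 = 0.
  H_2: rank ker ∂_2 − rank ∂_3 = (8 − 7) − 0 = 1, and there is no ∂_3, so H_2 = Z.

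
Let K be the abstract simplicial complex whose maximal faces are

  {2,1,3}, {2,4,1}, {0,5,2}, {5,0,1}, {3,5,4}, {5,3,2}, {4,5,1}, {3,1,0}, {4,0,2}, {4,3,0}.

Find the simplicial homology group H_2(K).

Take the total order 0 < 1 < 2 < 3 < 4 < 5 on the vertex set. Then K (dimension 2) consists of the simplices:

  0-simplices (6): [0], [1], [2], [3], [4], [5]
  1-simplices (15): [0,1], [0,2], [0,3], [0,4], [0,5], [1,2], [1,3], [1,4], [1,5], [2,3], [2,4], [2,5], [3,4], [3,5], [4,5]
  2-simplices (10): [0,1,3], [0,1,5], [0,2,4], [0,2,5], [0,3,4], [1,2,3], [1,2,4], [1,4,5], [2,3,5], [3,4,5]

so the chain groups are C_0 ≅ Z^6, C_1 ≅ Z^15, C_2 ≅ Z^10.

∂_1: C_1 → C_0 sends each edge [p,q] (with p < q) to q − p. For instance
  ∂[2,5] = [5] − [2].
As a 6×15 matrix over Z this has rank 5, with invariant factors (1,1,1,1,1).

The boundary map ∂_2: C_2 → C_1 maps a triangle to the signed sum of its edges. For instance
  ∂[0,1,3] = [1,3] − [0,3] + [0,1],
  ∂[2,3,5] = [3,5] − [2,5] + [2,3].
The 15×10 boundary matrix has rank 10 and Smith normal form diag(1,1,1,1,1,1,1,1,1,2).

Reading off H_k = ker ∂_k / im ∂_{k+1}:

  H_2: rank ker ∂_2 − rank ∂_3 = (10 − 10) − 0 = 0, and there is no ∂_3, so H_2 = 0.

H_2 ≅ 0.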